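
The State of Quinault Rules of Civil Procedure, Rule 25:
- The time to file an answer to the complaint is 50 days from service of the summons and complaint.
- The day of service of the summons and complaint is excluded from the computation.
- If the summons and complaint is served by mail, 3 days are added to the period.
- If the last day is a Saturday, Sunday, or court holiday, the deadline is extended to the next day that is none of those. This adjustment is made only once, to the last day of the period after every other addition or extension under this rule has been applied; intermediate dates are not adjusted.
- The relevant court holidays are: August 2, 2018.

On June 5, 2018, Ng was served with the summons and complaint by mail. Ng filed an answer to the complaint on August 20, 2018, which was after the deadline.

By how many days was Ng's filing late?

21 days

50 days after June 5, 2018 is July 25, 2018.
Service was by mail, adding 3 days: July 25, 2018 + 3 days = July 28, 2018.
July 28, 2018 is Saturday; July 29, 2018 is Sunday. The next qualifying day is July 30, 2018.
The deadline is July 30, 2018; from July 30, 2018 to August 20, 2018 is 21 days.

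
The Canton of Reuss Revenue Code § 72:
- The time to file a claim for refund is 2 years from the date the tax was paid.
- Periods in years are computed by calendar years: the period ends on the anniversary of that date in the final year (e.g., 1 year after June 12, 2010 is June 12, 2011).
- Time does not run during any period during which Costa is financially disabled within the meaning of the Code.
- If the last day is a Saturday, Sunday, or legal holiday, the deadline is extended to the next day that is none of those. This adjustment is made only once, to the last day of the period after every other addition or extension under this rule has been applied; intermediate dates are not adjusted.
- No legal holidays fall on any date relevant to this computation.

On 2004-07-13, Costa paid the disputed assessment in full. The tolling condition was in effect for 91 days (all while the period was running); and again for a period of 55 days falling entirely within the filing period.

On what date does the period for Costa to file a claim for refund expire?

2 years after 2004-07-13 is July 13, 2006.
Tolling adds 91 days: July 13, 2006 + 91 days = October 12, 2006.
Tolling adds 55 days: October 12, 2006 + 55 days = December 6, 2006.
December 6, 2006 is a Wednesday and not a legal holiday, so no extension applies.

December 6, 2006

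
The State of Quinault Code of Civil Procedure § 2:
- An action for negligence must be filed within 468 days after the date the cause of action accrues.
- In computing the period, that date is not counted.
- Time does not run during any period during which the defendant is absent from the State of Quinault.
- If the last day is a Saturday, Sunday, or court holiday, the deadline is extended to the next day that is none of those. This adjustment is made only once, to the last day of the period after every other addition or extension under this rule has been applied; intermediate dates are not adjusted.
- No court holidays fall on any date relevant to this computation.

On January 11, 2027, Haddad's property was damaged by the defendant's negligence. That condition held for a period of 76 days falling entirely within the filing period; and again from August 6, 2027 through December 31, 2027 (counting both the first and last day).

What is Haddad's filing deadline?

468 days after January 11, 2027 is April 23, 2028.
Tolling adds 76 days: April 23, 2028 + 76 days = July 8, 2028.
From August 6, 2027 through December 31, 2027 inclusive is 148 days; tolling adds 148 days: July 8, 2028 + 148 days = December 3, 2028.
December 3, 2028 is Sunday. The next qualifying day is December 4, 2028.

December 4, 2028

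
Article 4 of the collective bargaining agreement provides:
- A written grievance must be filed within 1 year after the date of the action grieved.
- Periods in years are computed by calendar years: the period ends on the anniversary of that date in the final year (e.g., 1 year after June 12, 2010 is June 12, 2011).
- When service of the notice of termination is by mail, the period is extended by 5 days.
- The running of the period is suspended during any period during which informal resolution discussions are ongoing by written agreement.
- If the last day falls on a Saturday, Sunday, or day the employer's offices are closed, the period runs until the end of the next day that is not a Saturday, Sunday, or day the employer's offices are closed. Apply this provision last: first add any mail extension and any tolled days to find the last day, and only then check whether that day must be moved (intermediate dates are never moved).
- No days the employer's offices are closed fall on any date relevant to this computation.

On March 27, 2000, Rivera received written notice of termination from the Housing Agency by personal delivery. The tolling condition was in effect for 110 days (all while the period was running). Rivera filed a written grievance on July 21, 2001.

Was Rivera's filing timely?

No

1 year after March 27, 2000 is March 27, 2001.
Service was not by mail, so no mail extension applies.
Tolling adds 110 days: March 27, 2001 + 110 days = July 15, 2001.
July 15, 2001 is Sunday. The next qualifying day is July 16, 2001.
The deadline is July 16, 2001; the filing on July 21, 2001 is after that date.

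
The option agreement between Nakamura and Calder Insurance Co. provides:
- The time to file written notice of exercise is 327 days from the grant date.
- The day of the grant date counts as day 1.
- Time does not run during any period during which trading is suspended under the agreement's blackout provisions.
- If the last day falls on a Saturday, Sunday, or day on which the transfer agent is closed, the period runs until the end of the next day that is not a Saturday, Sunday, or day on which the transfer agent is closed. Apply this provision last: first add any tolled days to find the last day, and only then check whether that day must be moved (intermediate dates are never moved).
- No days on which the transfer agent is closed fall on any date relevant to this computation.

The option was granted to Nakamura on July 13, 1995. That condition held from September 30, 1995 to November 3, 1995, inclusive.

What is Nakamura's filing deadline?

Counting July 13, 1995 as day 1, day 327 is June 3, 1996.
From September 30, 1995 through November 3, 1995 inclusive is 35 days; tolling adds 35 days: June 3, 1996 + 35 days = July 8, 1996.
July 8, 1996 is a Monday and not a day on which the transfer agent is closed, so no extension applies.

July 8, 1996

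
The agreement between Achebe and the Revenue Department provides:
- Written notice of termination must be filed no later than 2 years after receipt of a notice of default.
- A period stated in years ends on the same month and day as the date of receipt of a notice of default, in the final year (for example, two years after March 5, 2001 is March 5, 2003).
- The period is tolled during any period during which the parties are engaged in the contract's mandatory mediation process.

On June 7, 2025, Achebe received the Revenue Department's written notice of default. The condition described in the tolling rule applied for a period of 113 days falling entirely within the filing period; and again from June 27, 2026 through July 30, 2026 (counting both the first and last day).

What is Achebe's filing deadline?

November 1, 2027

2 years after June 7, 2025 is June 7, 2027.
Tolling adds 113 days: June 7, 2027 + 113 days = September 28, 2027.
From June 27, 2026 through July 30, 2026 inclusive is 34 days; tolling adds 34 days: September 28, 2027 + 34 days = November 1, 2027.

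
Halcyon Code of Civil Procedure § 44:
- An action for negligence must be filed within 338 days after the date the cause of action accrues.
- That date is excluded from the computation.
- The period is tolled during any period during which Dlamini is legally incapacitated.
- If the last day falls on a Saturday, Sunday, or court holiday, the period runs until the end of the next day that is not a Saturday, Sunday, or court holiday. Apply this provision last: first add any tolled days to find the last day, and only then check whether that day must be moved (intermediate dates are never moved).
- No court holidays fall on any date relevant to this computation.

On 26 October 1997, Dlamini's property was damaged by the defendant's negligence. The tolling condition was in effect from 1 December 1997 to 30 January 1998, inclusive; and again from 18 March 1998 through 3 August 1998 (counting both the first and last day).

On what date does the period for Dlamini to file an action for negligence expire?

April 19, 1999

338 days after 26 October 1997 is September 29, 1998.
From December 1, 1997 through January 30, 1998 inclusive is 61 days; tolling adds 61 days: September 29, 1998 + 61 days = November 29, 1998.
From March 18, 1998 through August 3, 1998 inclusive is 139 days; tolling adds 139 days: November 29, 1998 + 139 days = April 17, 1999.
April 17, 1999 is Saturday; April 18, 1999 is Sunday. The next qualifying day is April 19, 1999.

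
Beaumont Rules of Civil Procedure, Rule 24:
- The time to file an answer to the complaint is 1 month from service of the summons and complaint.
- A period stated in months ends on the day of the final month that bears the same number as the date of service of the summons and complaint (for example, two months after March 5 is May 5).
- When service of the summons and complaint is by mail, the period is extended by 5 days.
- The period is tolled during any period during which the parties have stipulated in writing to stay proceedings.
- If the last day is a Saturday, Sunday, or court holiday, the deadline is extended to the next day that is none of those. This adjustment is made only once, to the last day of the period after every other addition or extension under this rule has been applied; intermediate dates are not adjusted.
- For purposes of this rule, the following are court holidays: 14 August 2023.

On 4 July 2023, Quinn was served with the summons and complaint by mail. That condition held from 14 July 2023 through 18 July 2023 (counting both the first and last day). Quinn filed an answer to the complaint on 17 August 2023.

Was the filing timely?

No

1 month after 4 July 2023 is August 4, 2023.
Service was by mail, adding 5 days: August 4, 2023 + 5 days = August 9, 2023.
From July 14, 2023 through July 18, 2023 inclusive is 5 days; tolling adds 5 days: August 9, 2023 + 5 days = August 14, 2023.
August 14, 2023 is a listed holiday. The next qualifying day is August 15, 2023.
The deadline is August 15, 2023; the filing on August 17, 2023 is after that date.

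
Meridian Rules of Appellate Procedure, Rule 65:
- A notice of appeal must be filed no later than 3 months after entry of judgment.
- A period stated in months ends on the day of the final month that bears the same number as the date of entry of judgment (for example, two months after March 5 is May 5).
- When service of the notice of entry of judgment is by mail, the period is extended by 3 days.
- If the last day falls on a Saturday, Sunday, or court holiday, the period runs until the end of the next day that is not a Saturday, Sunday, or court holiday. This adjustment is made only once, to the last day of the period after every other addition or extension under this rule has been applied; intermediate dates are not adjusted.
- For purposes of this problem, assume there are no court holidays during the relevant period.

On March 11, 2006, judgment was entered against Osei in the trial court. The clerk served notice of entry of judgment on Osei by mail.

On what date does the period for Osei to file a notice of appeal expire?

3 months after March 11, 2006 is June 11, 2006.
Service was by mail, adding 3 days: June 11, 2006 + 3 days = June 14, 2006.
June 14, 2006 is a Wednesday and not a court holiday, so no extension applies.

June 14, 2006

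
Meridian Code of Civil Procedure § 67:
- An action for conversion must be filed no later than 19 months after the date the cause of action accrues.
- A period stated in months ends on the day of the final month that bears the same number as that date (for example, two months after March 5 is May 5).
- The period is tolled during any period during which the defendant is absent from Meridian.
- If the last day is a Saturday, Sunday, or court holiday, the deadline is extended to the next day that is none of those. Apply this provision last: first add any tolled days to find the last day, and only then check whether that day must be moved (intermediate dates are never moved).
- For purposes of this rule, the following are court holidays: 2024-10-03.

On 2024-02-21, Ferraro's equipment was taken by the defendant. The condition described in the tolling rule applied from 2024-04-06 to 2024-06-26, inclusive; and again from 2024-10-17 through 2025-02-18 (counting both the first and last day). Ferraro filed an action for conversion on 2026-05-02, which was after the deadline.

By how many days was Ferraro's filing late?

16 days

19 months after 2024-02-21 is September 21, 2025.
From April 6, 2024 through June 26, 2024 inclusive is 82 days; tolling adds 82 days: September 21, 2025 + 82 days = December 12, 2025.
From October 17, 2024 through February 18, 2025 inclusive is 125 days; tolling adds 125 days: December 12, 2025 + 125 days = April 16, 2026.
April 16, 2026 is a Thursday and not a court holiday, so no extension applies.
The deadline is April 16, 2026; from April 16, 2026 to May 2, 2026 is 16 days.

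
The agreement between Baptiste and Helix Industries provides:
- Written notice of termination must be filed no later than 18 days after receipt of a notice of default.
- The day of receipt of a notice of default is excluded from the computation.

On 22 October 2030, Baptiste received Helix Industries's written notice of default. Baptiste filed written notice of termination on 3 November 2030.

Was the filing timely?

18 days after 22 October 2030 is November 9, 2030.
The deadline is November 9, 2030; the filing on November 3, 2030 is on or before that date.

Yes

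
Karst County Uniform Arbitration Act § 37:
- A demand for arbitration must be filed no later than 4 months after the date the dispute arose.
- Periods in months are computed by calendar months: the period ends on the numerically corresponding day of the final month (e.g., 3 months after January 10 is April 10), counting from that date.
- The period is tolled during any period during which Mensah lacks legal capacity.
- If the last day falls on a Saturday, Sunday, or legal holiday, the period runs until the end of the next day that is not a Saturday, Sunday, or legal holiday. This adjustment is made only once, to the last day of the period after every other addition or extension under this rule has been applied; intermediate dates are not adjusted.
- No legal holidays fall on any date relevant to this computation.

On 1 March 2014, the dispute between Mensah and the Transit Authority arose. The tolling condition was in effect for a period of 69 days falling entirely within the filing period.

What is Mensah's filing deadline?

4 months after 1 March 2014 is July 1, 2014.
Tolling adds 69 days: July 1, 2014 + 69 days = September 8, 2014.
September 8, 2014 is a Monday and not a legal holiday, so no extension applies.

September 8, 2014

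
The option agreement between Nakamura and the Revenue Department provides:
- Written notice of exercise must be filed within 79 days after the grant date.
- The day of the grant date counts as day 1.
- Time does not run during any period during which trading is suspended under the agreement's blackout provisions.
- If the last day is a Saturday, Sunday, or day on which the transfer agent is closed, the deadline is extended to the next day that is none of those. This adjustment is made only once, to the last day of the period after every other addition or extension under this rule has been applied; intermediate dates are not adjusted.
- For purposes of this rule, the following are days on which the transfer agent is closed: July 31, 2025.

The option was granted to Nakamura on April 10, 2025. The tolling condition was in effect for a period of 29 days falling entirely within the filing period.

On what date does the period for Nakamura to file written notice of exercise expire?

Counting April 10, 2025 as day 1, day 79 is June 27, 2025.
Tolling adds 29 days: June 27, 2025 + 29 days = July 26, 2025.
July 26, 2025 is Saturday; July 27, 2025 is Sunday. The next qualifying day is July 28, 2025.

July 28, 2025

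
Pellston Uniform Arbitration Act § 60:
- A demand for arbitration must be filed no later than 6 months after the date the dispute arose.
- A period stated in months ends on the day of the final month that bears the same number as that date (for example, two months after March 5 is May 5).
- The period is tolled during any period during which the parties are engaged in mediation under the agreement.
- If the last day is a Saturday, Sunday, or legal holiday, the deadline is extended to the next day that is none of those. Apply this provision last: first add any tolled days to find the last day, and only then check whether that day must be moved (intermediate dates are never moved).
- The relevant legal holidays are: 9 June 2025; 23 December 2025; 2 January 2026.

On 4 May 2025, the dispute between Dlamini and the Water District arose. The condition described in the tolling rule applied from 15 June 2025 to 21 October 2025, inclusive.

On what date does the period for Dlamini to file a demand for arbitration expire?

6 months after 4 May 2025 is November 4, 2025.
From June 15, 2025 through October 21, 2025 inclusive is 129 days; tolling adds 129 days: November 4, 2025 + 129 days = March 13, 2026.
March 13, 2026 is a Friday and not a legal holiday, so no extension applies.

March 13, 2026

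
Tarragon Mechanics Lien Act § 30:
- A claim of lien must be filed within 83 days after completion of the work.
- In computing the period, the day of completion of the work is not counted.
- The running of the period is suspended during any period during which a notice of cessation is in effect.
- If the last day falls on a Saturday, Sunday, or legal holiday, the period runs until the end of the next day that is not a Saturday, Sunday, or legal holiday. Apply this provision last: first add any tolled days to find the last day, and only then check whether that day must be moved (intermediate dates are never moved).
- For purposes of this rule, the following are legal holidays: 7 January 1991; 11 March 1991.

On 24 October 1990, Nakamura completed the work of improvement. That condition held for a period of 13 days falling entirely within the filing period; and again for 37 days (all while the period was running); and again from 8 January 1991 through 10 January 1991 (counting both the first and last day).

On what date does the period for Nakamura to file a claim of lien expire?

83 days after 24 October 1990 is January 15, 1991.
Tolling adds 13 days: January 15, 1991 + 13 days = January 28, 1991.
Tolling adds 37 days: January 28, 1991 + 37 days = March 6, 1991.
From January 8, 1991 through January 10, 1991 inclusive is 3 days; tolling adds 3 days: March 6, 1991 + 3 days = March 9, 1991.
March 9, 1991 is Saturday; March 10, 1991 is Sunday; March 11, 1991 is a listed holiday. The next qualifying day is March 12, 1991.

March 12, 1991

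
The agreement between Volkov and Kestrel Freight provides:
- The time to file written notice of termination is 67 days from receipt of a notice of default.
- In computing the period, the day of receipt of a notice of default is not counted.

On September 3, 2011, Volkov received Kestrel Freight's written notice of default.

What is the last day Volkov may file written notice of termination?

November 9, 2011

67 days after September 3, 2011 is November 9, 2011.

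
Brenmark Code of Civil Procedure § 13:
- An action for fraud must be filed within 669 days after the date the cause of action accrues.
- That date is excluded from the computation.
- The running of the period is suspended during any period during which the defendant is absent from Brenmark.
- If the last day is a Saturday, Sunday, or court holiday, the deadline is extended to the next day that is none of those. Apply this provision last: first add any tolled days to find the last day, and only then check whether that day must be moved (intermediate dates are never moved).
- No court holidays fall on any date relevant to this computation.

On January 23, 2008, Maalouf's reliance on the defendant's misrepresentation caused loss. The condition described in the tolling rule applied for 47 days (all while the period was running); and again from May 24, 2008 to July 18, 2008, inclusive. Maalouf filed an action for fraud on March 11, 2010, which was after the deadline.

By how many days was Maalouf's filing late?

6 days

669 days after January 23, 2008 is November 22, 2009.
Tolling adds 47 days: November 22, 2009 + 47 days = January 8, 2010.
From May 24, 2008 through July 18, 2008 inclusive is 56 days; tolling adds 56 days: January 8, 2010 + 56 days = March 5, 2010.
March 5, 2010 is a Friday and not a court holiday, so no extension applies.
The deadline is March 5, 2010; from March 5, 2010 to March 11, 2010 is 6 days.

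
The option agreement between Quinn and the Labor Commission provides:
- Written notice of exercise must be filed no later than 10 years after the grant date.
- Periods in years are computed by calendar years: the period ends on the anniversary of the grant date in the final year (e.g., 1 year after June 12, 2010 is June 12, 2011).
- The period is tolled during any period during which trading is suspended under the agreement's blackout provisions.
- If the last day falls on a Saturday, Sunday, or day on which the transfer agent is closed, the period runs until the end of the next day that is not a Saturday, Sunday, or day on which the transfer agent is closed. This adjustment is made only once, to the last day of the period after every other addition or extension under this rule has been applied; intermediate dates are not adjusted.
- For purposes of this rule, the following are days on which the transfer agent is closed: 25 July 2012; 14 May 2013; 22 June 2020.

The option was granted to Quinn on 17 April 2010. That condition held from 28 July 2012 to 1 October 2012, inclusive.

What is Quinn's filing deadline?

June 23, 2020

10 years after 17 April 2010 is April 17, 2020.
From July 28, 2012 through October 1, 2012 inclusive is 66 days; tolling adds 66 days: April 17, 2020 + 66 days = June 22, 2020.
June 22, 2020 is a listed holiday. The next qualifying day is June 23, 2020.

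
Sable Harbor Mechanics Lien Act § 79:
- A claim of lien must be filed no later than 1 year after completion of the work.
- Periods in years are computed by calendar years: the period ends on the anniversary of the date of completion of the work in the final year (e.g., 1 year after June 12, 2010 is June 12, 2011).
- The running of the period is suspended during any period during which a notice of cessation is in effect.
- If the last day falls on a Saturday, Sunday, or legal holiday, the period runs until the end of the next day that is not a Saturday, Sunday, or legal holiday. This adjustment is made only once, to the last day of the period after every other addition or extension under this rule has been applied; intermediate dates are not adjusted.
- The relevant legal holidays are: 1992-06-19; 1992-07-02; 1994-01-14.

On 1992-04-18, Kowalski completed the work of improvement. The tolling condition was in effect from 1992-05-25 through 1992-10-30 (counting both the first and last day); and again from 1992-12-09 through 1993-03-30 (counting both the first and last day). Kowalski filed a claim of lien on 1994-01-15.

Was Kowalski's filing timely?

Yes

1 year after 1992-04-18 is April 18, 1993.
From May 25, 1992 through October 30, 1992 inclusive is 159 days; tolling adds 159 days: April 18, 1993 + 159 days = September 24, 1993.
From December 9, 1992 through March 30, 1993 inclusive is 112 days; tolling adds 112 days: September 24, 1993 + 112 days = January 14, 1994.
January 14, 1994 is a listed holiday; January 15, 1994 is Saturday; January 16, 1994 is Sunday. The next qualifying day is January 17, 1994.
The deadline is January 17, 1994; the filing on January 15, 1994 is on or before that date.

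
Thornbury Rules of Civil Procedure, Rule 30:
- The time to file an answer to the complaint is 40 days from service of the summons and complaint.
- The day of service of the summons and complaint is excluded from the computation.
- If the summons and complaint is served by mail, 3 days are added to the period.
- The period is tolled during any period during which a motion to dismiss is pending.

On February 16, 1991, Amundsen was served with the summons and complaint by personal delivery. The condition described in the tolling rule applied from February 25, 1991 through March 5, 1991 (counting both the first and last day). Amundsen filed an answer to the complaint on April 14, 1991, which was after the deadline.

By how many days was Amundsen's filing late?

8 days

40 days after February 16, 1991 is March 28, 1991.
Service was not by mail, so no mail extension applies.
From February 25, 1991 through March 5, 1991 inclusive is 9 days; tolling adds 9 days: March 28, 1991 + 9 days = April 6, 1991.
The deadline is April 6, 1991; from April 6, 1991 to April 14, 1991 is 8 days.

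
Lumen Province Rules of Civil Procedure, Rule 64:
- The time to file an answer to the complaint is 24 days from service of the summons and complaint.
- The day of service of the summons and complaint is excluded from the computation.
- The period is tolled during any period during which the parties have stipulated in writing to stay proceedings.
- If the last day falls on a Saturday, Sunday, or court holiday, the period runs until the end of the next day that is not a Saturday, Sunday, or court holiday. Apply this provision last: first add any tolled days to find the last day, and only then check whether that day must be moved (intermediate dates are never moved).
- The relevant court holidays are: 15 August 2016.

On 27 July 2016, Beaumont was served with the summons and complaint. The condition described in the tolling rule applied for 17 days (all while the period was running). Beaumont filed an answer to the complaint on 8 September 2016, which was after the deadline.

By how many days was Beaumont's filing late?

24 days after 27 July 2016 is August 20, 2016.
Tolling adds 17 days: August 20, 2016 + 17 days = September 6, 2016.
September 6, 2016 is a Tuesday and not a court holiday, so no extension applies.
The deadline is September 6, 2016; from September 6, 2016 to September 8, 2016 is 2 days.

2 days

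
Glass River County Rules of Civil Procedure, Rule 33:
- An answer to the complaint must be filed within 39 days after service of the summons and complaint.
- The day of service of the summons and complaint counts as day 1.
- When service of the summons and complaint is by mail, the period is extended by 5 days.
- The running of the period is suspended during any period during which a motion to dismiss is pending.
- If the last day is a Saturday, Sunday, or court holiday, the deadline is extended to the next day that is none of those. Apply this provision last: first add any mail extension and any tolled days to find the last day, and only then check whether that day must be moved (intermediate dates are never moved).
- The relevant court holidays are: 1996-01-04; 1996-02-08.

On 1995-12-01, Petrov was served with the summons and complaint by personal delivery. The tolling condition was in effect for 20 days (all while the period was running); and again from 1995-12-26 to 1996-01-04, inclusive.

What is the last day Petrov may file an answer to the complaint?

February 7, 1996

Counting 1995-12-01 as day 1, day 39 is January 8, 1996.
Service was not by mail, so no mail extension applies.
Tolling adds 20 days: January 8, 1996 + 20 days = January 28, 1996.
From December 26, 1995 through January 4, 1996 inclusive is 10 days; tolling adds 10 days: January 28, 1996 + 10 days = February 7, 1996.
February 7, 1996 is a Wednesday and not a court holiday, so no extension applies.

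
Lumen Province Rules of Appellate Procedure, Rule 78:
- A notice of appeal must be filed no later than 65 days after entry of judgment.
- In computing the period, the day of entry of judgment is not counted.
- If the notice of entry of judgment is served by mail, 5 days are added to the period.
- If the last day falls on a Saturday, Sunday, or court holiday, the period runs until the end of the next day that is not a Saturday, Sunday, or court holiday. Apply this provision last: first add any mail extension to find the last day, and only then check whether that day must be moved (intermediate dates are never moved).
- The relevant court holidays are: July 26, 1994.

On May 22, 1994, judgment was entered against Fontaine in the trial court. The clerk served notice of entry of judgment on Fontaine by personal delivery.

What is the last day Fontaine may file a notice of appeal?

65 days after May 22, 1994 is July 26, 1994.
Service was not by mail, so no mail extension applies.
July 26, 1994 is a listed holiday. The next qualifying day is July 27, 1994.

July 27, 1994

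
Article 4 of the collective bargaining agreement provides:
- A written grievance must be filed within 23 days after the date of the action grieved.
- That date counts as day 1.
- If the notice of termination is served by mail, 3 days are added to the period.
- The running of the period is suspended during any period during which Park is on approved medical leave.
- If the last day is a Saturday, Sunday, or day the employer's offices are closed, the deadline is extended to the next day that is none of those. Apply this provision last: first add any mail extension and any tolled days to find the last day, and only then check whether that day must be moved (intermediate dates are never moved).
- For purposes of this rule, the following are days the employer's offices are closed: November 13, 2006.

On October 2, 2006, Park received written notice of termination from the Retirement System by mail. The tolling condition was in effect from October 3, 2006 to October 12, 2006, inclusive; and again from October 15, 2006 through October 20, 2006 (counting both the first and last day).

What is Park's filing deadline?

November 14, 2006

Counting October 2, 2006 as day 1, day 23 is October 24, 2006.
Service was by mail, adding 3 days: October 24, 2006 + 3 days = October 27, 2006.
From October 3, 2006 through October 12, 2006 inclusive is 10 days; tolling adds 10 days: October 27, 2006 + 10 days = November 6, 2006.
From October 15, 2006 through October 20, 2006 inclusive is 6 days; tolling adds 6 days: November 6, 2006 + 6 days = November 12, 2006.
November 12, 2006 is Sunday; November 13, 2006 is a listed holiday. The next qualifying day is November 14, 2006.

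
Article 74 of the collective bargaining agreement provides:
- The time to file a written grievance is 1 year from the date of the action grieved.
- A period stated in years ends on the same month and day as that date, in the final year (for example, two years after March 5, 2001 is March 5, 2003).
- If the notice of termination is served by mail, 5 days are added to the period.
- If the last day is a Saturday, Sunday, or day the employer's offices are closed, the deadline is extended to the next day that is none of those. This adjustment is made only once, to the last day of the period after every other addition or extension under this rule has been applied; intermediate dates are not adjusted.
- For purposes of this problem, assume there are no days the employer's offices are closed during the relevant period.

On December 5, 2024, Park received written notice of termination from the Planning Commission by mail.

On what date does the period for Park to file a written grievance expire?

December 10, 2025

1 year after December 5, 2024 is December 5, 2025.
Service was by mail, adding 5 days: December 5, 2025 + 5 days = December 10, 2025.
December 10, 2025 is a Wednesday and not a day the employer's offices are closed, so no extension applies.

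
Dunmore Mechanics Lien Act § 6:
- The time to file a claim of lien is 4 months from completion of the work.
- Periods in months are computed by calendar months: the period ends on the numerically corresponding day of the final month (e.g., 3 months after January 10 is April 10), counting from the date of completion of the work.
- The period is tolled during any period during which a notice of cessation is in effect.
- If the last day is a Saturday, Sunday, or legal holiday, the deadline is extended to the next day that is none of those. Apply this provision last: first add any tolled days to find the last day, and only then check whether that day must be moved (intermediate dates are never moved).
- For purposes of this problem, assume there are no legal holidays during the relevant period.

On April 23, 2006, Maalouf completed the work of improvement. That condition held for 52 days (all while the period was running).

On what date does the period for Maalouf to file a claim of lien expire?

October 16, 2006

4 months after April 23, 2006 is August 23, 2006.
Tolling adds 52 days: August 23, 2006 + 52 days = October 14, 2006.
October 14, 2006 is Saturday; October 15, 2006 is Sunday. The next qualifying day is October 16, 2006.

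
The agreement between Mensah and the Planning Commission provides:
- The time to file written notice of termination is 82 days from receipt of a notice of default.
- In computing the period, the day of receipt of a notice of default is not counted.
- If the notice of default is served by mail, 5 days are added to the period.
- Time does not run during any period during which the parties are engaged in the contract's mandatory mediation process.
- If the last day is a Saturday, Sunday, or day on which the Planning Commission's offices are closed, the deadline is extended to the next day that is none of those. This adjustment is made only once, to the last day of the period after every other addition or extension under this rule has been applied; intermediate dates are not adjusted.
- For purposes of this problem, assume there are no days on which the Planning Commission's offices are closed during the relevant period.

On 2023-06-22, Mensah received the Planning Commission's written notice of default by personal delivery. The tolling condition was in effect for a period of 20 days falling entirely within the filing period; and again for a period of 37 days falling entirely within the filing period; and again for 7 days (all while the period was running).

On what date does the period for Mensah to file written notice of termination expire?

November 15, 2023

82 days after 2023-06-22 is September 12, 2023.
Service was not by mail, so no mail extension applies.
Tolling adds 20 days: September 12, 2023 + 20 days = October 2, 2023.
Tolling adds 37 days: October 2, 2023 + 37 days = November 8, 2023.
Tolling adds 7 days: November 8, 2023 + 7 days = November 15, 2023.
November 15, 2023 is a Wednesday and not a day on which the Planning Commission's offices are closed, so no extension applies.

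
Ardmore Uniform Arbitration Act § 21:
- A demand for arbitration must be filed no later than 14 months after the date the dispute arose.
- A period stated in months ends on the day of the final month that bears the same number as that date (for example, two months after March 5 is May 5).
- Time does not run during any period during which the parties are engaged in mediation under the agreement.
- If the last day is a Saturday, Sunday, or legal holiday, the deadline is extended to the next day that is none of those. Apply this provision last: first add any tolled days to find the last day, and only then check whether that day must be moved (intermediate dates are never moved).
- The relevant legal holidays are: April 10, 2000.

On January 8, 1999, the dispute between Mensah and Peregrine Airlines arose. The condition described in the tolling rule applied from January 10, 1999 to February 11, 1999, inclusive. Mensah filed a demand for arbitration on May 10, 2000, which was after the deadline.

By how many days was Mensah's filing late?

14 months after January 8, 1999 is March 8, 2000.
From January 10, 1999 through February 11, 1999 inclusive is 33 days; tolling adds 33 days: March 8, 2000 + 33 days = April 10, 2000.
April 10, 2000 is a listed holiday. The next qualifying day is April 11, 2000.
The deadline is April 11, 2000; from April 11, 2000 to May 10, 2000 is 29 days.

29 days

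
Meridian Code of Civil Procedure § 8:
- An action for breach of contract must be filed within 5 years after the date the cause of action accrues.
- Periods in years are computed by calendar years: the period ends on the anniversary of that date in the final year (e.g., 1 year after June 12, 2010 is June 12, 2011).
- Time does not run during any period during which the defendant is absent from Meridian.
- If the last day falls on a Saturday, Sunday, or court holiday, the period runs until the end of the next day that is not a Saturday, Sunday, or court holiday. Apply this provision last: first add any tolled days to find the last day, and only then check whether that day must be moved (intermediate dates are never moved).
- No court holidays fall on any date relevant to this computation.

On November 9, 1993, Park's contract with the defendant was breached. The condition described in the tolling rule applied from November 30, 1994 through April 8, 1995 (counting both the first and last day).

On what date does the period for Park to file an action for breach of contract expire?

5 years after November 9, 1993 is November 9, 1998.
From November 30, 1994 through April 8, 1995 inclusive is 130 days; tolling adds 130 days: November 9, 1998 + 130 days = March 19, 1999.
March 19, 1999 is a Friday and not a court holiday, so no extension applies.

March 19, 1999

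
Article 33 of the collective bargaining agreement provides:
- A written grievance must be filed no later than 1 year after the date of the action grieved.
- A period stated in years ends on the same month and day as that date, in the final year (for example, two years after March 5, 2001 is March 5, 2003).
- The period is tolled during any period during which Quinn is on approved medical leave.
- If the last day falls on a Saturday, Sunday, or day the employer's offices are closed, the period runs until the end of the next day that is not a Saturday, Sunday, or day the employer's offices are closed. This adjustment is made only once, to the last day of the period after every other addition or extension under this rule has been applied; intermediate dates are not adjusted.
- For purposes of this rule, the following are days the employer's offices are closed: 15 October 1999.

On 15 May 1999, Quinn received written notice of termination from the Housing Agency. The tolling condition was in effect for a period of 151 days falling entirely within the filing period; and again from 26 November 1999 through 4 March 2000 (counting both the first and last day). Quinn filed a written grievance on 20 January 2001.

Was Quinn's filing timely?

1 year after 15 May 1999 is May 15, 2000.
Tolling adds 151 days: May 15, 2000 + 151 days = October 13, 2000.
From November 26, 1999 through March 4, 2000 inclusive is 100 days; tolling adds 100 days: October 13, 2000 + 100 days = January 21, 2001.
January 21, 2001 is Sunday. The next qualifying day is January 22, 2001.
The deadline is January 22, 2001; the filing on January 20, 2001 is on or before that date.

Yes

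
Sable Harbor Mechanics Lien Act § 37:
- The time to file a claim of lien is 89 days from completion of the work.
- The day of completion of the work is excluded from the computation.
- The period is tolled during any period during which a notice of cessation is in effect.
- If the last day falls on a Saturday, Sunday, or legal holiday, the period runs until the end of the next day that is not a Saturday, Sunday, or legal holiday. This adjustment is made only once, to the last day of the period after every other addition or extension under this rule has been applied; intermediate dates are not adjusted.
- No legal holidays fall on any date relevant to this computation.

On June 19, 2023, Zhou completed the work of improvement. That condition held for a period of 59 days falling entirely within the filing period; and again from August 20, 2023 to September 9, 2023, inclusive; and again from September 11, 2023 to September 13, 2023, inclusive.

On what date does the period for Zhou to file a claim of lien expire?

December 8, 2023

89 days after June 19, 2023 is September 16, 2023.
Tolling adds 59 days: September 16, 2023 + 59 days = November 14, 2023.
From August 20, 2023 through September 9, 2023 inclusive is 21 days; tolling adds 21 days: November 14, 2023 + 21 days = December 5, 2023.
From September 11, 2023 through September 13, 2023 inclusive is 3 days; tolling adds 3 days: December 5, 2023 + 3 days = December 8, 2023.
December 8, 2023 is a Friday and not a legal holiday, so no extension applies.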